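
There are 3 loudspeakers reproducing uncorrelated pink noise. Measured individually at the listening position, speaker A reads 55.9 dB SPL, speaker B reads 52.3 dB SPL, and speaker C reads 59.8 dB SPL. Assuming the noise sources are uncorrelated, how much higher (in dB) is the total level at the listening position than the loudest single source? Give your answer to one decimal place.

2.0 dB

Uncorrelated sources add in intensity (power), not in dB.
L_total = 10·log₁₀(10^(55.9/10) + 10^(52.3/10) + 10^(59.8/10)) = 61.80 dB SPL.
Excess over the loudest (59.8 dB): 61.80 − 59.8 = 2.0 dB.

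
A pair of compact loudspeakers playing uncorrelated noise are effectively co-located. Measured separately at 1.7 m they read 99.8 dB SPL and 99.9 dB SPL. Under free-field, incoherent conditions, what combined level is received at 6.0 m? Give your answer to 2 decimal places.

Combined at 1.7 m: 10·log₁₀(10^(99.8/10)+10^(99.9/10)) = 102.861 dB SPL.
Then apply −20·log₁₀(6.0/1.7) = -10.954 dB → 91.91 dB SPL.

91.91 dB SPL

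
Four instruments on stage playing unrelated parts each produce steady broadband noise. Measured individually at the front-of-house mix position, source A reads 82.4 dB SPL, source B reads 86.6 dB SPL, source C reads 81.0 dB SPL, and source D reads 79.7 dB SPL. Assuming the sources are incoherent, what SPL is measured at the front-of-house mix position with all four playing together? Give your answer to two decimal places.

Uncorrelated sources add in intensity (power), not in dB.
L_total = 10·log₁₀(10^(82.4/10) + 10^(86.6/10) + 10^(81.0/10) + 10^(79.7/10)) = 10·log₁₀(850100000) = 89.29 dB SPL.

89.29 dB SPL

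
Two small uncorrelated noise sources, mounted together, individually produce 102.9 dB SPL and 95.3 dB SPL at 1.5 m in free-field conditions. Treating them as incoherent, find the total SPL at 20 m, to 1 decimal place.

81.1 dB SPL

Combined at 1.5 m: 10·log₁₀(10^(102.9/10)+10^(95.3/10)) = 103.60 dB SPL.
Then apply −20·log₁₀(20/1.5) = -22.50 dB → 81.1 dB SPL.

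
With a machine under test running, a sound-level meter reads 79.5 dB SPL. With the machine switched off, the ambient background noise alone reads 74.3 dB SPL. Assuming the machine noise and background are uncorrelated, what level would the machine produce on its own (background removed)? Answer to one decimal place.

77.9 dB SPL

Remove the background by subtracting linear intensities:
L_src = 10·log₁₀(10^(79.5/10) − 10^(74.3/10)) = 10·log₁₀(62210000) = 77.9 dB SPL.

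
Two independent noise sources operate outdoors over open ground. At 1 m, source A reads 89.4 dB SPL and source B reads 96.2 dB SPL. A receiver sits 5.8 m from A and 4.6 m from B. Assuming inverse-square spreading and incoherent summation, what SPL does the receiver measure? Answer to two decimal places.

83.48 dB SPL

At the listener: L_A = 89.4 − 20·log₁₀(5.8) = 74.131 dB; L_B = 96.2 − 20·log₁₀(4.6) = 82.945 dB.
Combined: 10·log₁₀(10^(74.131/10)+10^(82.945/10)) = 83.48 dB SPL.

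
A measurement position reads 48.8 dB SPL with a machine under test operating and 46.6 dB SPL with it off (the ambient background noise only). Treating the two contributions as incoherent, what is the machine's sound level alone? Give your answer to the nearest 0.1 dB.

Remove the background by subtracting linear intensities:
L_src = 10·log₁₀(10^(48.8/10) − 10^(46.6/10)) = 10·log₁₀(30150) = 44.8 dB SPL.

44.8 dB SPL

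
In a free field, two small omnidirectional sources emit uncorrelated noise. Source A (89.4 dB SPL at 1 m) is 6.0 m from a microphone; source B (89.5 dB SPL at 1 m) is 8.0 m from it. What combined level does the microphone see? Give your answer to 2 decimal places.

75.81 dB SPL

At the listener: L_A = 89.4 − 20·log₁₀(6.0) = 73.837 dB; L_B = 89.5 − 20·log₁₀(8.0) = 71.438 dB.
Combined: 10·log₁₀(10^(73.837/10)+10^(71.438/10)) = 75.81 dB SPL.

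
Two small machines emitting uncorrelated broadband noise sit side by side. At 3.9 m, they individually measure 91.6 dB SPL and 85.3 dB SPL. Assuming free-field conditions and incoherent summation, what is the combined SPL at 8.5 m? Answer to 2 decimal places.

Combined at 3.9 m: 10·log₁₀(10^(91.6/10)+10^(85.3/10)) = 92.515 dB SPL.
Then apply −20·log₁₀(8.5/3.9) = -6.767 dB → 85.75 dB SPL.

85.75 dB SPL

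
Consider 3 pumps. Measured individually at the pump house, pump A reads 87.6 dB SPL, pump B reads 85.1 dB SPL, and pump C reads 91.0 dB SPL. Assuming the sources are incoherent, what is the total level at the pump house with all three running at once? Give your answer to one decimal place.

Add the sources as powers (linear), then convert back to dB:
L_total = 10·log₁₀(10^(87.6/10) + 10^(85.1/10) + 10^(91.0/10)) = 10·log₁₀(2158000000) = 93.3 dB SPL.

93.3 dB SPL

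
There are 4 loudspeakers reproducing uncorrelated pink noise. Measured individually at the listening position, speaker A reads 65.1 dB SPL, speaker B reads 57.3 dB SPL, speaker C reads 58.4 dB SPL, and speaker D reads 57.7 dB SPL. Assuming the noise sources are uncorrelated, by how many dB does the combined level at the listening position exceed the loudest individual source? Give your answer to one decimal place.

1.9 dB

Add the sources as powers (linear), then convert back to dB:
L_total = 10·log₁₀(10^(65.1/10) + 10^(57.3/10) + 10^(58.4/10) + 10^(57.7/10)) = 67.04 dB SPL.
Excess over the loudest (65.1 dB): 67.04 − 65.1 = 1.9 dB.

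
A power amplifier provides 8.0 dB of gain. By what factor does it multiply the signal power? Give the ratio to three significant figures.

6.31

Power ratio = 10^(dB/10).
10^(8.0/10) = 10^(0.8000) = 6.31.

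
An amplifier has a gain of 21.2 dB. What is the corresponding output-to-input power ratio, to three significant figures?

132

Power ratio = 10^(dB/10).
10^(21.2/10) = 10^(2.120) = 132.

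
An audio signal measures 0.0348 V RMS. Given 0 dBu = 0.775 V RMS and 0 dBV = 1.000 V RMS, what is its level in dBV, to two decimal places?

dBV = 20·log₁₀(V / 1.000 V).
20·log₁₀(0.0348/1.000) = -29.17 dBV.

-29.17 dBV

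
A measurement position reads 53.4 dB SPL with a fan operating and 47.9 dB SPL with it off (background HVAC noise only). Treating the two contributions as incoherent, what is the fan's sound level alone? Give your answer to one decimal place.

Background correction is a power subtraction:
L_src = 10·log₁₀(10^(53.4/10) − 10^(47.9/10)) = 10·log₁₀(157100) = 52.0 dB SPL.

52.0 dB SPL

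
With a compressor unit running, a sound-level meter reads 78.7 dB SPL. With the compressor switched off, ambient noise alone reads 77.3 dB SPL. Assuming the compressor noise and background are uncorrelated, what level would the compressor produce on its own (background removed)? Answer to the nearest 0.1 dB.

73.1 dB SPL

Subtract intensities: L_src = 10·log₁₀(10^(L_total/10) − 10^(L_bg/10)).
L_src = 10·log₁₀(10^(78.7/10) − 10^(77.3/10)) = 10·log₁₀(20430000) = 73.1 dB SPL.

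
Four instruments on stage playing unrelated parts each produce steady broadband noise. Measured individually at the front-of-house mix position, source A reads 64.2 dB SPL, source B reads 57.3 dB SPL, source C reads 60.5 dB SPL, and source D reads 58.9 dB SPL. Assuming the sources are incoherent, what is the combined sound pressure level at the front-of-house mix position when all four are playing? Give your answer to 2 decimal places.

67.05 dB SPL

Add the sources as powers (linear), then convert back to dB:
L_total = 10·log₁₀(10^(64.2/10) + 10^(57.3/10) + 10^(60.5/10) + 10^(58.9/10)) = 10·log₁₀(5066000) = 67.05 dB SPL.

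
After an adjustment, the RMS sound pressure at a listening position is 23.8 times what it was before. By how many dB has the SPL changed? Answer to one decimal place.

27.5 dB

SPL change from a pressure ratio uses the 20·log₁₀ form:
20·log₁₀(23.8) = 27.5 dB.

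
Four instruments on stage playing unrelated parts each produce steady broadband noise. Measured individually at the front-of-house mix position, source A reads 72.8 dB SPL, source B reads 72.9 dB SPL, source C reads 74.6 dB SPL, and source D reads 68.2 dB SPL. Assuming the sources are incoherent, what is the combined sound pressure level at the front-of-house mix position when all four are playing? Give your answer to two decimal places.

Add the sources as powers (linear), then convert back to dB:
L_total = 10·log₁₀(10^(72.8/10) + 10^(72.9/10) + 10^(74.6/10) + 10^(68.2/10)) = 10·log₁₀(74000000) = 78.69 dB SPL.

78.69 dB SPL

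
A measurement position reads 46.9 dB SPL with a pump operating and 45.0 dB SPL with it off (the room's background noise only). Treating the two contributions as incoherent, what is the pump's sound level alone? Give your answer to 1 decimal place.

42.4 dB SPL

Subtract intensities: L_src = 10·log₁₀(10^(L_total/10) − 10^(L_bg/10)).
L_src = 10·log₁₀(10^(46.9/10) − 10^(45.0/10)) = 10·log₁₀(17360) = 42.4 dB SPL.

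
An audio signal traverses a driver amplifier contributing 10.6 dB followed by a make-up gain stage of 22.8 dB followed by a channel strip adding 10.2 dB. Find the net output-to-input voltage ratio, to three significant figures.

151

Net gain = 10.6 + 22.8 + 10.2 = 43.6 dB.
Voltage ratio = 10^(43.6/20) = 151.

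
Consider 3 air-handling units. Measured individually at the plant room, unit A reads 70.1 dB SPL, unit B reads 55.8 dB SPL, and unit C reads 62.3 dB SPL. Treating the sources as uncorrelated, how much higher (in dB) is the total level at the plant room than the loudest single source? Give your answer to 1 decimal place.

Uncorrelated sources add in intensity (power), not in dB.
L_total = 10·log₁₀(10^(70.1/10) + 10^(55.8/10) + 10^(62.3/10)) = 70.90 dB SPL.
Excess over the loudest (70.1 dB): 70.90 − 70.1 = 0.8 dB.

0.8 dB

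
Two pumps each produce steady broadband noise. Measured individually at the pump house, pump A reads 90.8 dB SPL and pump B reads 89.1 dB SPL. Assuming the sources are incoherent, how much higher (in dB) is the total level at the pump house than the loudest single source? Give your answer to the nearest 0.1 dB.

Uncorrelated sources add in intensity (power), not in dB.
L_total = 10·log₁₀(10^(90.8/10) + 10^(89.1/10)) = 93.04 dB SPL.
Excess over the loudest (90.8 dB): 93.04 − 90.8 = 2.2 dB.

2.2 dB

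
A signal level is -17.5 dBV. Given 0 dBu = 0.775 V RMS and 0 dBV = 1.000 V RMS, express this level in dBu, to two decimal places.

The offset between the scales is 20·log₁₀(0.775/1.000) = −2.214 dB.
So dBu = -17.5 + 2.214 = -15.29 dBu.

-15.29 dBu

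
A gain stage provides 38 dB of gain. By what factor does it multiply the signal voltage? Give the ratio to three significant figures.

Voltage ratio = 10^(dB/20).
10^(38/20) = 10^(1.900) = 79.4.

79.4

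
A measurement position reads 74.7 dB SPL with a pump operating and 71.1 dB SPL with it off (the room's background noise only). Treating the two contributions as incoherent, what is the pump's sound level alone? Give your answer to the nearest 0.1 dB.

Background correction is a power subtraction:
L_src = 10·log₁₀(10^(74.7/10) − 10^(71.1/10)) = 10·log₁₀(16630000) = 72.2 dB SPL.

72.2 dB SPL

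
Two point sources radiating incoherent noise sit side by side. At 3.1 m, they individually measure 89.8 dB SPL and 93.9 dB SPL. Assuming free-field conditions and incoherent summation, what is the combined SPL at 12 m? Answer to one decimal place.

Combined at 3.1 m: 10·log₁₀(10^(89.8/10)+10^(93.9/10)) = 95.33 dB SPL.
Then apply −20·log₁₀(12/3.1) = -11.76 dB → 83.6 dB SPL.

83.6 dB SPL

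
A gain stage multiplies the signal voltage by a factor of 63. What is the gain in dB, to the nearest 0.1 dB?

36.0 dB

For a voltage ratio, dB = 20·log₁₀(V₂/V₁).
20·log₁₀(63) = 36.0 dB.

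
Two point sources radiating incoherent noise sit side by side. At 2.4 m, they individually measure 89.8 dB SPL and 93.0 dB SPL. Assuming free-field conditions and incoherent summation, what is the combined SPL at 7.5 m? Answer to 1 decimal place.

Combined at 2.4 m: 10·log₁₀(10^(89.8/10)+10^(93.0/10)) = 94.70 dB SPL.
Then apply −20·log₁₀(7.5/2.4) = -9.90 dB → 84.8 dB SPL.

84.8 dB SPL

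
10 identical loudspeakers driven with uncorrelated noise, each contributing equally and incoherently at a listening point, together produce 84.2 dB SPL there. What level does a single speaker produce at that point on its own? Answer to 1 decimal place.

10 equal incoherent sources add 10·log₁₀(10) = 10.00 dB over one source.
L_one = 84.2 − 10.00 = 74.2 dB SPL.

74.2 dB SPL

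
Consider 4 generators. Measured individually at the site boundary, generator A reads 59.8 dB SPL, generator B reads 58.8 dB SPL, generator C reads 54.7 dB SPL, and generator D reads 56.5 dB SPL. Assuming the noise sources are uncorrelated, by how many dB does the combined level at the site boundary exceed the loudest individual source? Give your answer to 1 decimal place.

Add the sources as powers (linear), then convert back to dB:
L_total = 10·log₁₀(10^(59.8/10) + 10^(58.8/10) + 10^(54.7/10) + 10^(56.5/10)) = 63.90 dB SPL.
Excess over the loudest (59.8 dB): 63.90 − 59.8 = 4.1 dB.

4.1 dB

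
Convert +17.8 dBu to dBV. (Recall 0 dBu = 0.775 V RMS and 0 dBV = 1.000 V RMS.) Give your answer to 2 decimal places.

The offset between the scales is 20·log₁₀(0.775/1.000) = −2.214 dB.
So dBV = +17.8 − 2.214 = +15.59 dBV.

+15.59 dBV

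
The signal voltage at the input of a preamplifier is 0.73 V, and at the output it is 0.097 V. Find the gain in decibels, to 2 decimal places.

Voltage is an amplitude quantity, so gain = 20·log₁₀(V_out/V_in).
20·log₁₀(0.097/0.73) = 20·log₁₀(0.1329) = -17.53 dB.

-17.53 dB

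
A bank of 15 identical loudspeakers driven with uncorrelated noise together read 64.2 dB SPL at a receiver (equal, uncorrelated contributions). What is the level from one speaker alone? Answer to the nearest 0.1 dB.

15 equal incoherent sources add 10·log₁₀(15) = 11.76 dB over one source.
L_one = 64.2 − 11.76 = 52.4 dB SPL.

52.4 dB SPL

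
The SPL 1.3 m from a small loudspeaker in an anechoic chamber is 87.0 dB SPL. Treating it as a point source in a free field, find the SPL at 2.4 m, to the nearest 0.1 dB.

Free-field point source: level drops by 20·log₁₀ of the distance ratio.
ΔL = −20·log₁₀(2.4/1.3) = -5.33 dB, so L₂ = 87.0 + (-5.33) = 81.7 dB SPL.

81.7 dB SPL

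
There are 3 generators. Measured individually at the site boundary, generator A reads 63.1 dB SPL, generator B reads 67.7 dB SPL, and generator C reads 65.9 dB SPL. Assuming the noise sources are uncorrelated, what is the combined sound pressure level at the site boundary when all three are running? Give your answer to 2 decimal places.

70.73 dB SPL

Uncorrelated sources add in intensity (power), not in dB.
L_total = 10·log₁₀(10^(63.1/10) + 10^(67.7/10) + 10^(65.9/10)) = 10·log₁₀(11820000) = 70.73 dB SPL.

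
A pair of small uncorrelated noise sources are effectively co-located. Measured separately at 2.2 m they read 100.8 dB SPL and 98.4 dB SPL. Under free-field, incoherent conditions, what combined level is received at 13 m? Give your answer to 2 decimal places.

87.34 dB SPL

Combined at 2.2 m: 10·log₁₀(10^(100.8/10)+10^(98.4/10)) = 102.774 dB SPL.
Then apply −20·log₁₀(13/2.2) = -15.430 dB → 87.34 dB SPL.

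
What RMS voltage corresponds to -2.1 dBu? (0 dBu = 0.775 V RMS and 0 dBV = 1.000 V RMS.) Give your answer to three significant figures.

0.609 V

V = 0.775 V × 10^(-2.1/20).
= 0.775 × 0.7852 = 0.609 V.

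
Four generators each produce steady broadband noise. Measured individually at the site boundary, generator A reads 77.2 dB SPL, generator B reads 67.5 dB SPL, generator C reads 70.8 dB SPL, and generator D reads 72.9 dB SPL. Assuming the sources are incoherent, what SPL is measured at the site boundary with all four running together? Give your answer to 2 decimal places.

79.52 dB SPL

Incoherent sources sum as intensities:
L_total = 10·log₁₀(10^(77.2/10) + 10^(67.5/10) + 10^(70.8/10) + 10^(72.9/10)) = 10·log₁₀(89630000) = 79.52 dB SPL.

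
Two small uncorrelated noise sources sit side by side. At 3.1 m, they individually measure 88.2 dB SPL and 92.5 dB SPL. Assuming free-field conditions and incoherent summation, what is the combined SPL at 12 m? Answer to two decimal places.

Combined at 3.1 m: 10·log₁₀(10^(88.2/10)+10^(92.5/10)) = 93.872 dB SPL.
Then apply −20·log₁₀(12/3.1) = -11.756 dB → 82.12 dB SPL.

82.12 dB SPL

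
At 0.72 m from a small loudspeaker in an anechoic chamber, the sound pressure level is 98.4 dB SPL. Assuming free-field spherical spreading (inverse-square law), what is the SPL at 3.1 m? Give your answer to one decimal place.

85.7 dB SPL

For a point source in a free field, ΔL = −20·log₁₀(d₂/d₁).
ΔL = −20·log₁₀(3.1/0.72) = -12.68 dB, so L₂ = 98.4 + (-12.68) = 85.7 dB SPL.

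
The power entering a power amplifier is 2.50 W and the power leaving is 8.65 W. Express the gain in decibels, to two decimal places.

Power is a power quantity, so gain = 10·log₁₀(P_out/P_in).
10·log₁₀(8.65/2.50) = 10·log₁₀(3.460) = 5.39 dB.

5.39 dB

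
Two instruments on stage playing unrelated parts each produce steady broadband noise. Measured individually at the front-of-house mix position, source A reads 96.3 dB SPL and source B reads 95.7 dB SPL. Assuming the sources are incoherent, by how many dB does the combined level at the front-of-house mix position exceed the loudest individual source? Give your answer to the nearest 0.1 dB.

2.7 dB

Add the sources as powers (linear), then convert back to dB:
L_total = 10·log₁₀(10^(96.3/10) + 10^(95.7/10)) = 99.02 dB SPL.
Excess over the loudest (96.3 dB): 99.02 − 96.3 = 2.7 dB.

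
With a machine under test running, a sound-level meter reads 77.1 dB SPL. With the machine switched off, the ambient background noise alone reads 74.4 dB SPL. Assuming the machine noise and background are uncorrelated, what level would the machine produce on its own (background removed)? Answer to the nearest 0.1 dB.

Remove the background by subtracting linear intensities:
L_src = 10·log₁₀(10^(77.1/10) − 10^(74.4/10)) = 10·log₁₀(23740000) = 73.8 dB SPL.

73.8 dB SPL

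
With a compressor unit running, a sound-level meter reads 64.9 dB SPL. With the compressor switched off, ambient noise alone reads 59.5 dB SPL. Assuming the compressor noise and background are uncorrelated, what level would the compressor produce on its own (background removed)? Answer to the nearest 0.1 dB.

Remove the background by subtracting linear intensities:
L_src = 10·log₁₀(10^(64.9/10) − 10^(59.5/10)) = 10·log₁₀(2199000) = 63.4 dB SPL.

63.4 dB SPL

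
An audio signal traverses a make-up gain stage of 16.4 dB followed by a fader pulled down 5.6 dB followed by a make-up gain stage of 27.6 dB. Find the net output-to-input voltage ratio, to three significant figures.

Net gain = 16.4 + (−5.6) + 27.6 = 38.4 dB.
Voltage ratio = 10^(38.4/20) = 83.2.

83.2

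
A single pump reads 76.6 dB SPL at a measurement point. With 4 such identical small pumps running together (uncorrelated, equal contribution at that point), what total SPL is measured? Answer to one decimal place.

82.6 dB SPL

4 equal incoherent sources raise the level by 10·log₁₀(4) = 6.02 dB.
L_total = 76.6 + 6.02 = 82.6 dB SPL.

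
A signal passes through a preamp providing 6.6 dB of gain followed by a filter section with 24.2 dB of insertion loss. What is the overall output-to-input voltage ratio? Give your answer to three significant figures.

Net gain = 6.6 + (−24.2) = -17.6 dB.
Voltage ratio = 10^(-17.6/20) = 0.132.

0.132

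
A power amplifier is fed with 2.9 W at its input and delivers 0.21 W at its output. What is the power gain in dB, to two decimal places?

For a power ratio, dB = 10·log₁₀(P₂/P₁).
10·log₁₀(0.21/2.9) = 10·log₁₀(0.07241) = -11.40 dB.

-11.40 dB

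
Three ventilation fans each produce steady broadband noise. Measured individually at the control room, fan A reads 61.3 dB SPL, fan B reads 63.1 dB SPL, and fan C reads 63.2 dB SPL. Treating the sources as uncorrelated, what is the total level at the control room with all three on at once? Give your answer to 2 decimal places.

Incoherent sources sum as intensities:
L_total = 10·log₁₀(10^(61.3/10) + 10^(63.1/10) + 10^(63.2/10)) = 10·log₁₀(5480000) = 67.39 dB SPL.

67.39 dB SPL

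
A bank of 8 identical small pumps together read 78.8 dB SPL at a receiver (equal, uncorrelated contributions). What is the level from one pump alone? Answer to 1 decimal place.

69.8 dB SPL

8 equal incoherent sources add 10·log₁₀(8) = 9.03 dB over one source.
L_one = 78.8 − 9.03 = 69.8 dB SPL.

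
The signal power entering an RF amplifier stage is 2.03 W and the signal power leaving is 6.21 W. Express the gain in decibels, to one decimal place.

4.9 dB

Power is a power quantity, so gain = 10·log₁₀(P_out/P_in).
10·log₁₀(6.21/2.03) = 10·log₁₀(3.059) = 4.9 dB.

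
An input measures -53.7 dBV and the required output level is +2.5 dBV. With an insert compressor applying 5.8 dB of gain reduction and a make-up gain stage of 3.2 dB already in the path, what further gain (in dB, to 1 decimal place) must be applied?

The required make-up gain is the shortfall in the dB sum.
G = +2.5 − (-53.7) + 5.8 − 3.2 = 58.8 dB.

58.8 dB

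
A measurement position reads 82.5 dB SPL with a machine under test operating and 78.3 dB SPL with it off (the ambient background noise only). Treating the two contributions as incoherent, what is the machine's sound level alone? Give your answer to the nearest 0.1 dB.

Subtract intensities: L_src = 10·log₁₀(10^(L_total/10) − 10^(L_bg/10)).
L_src = 10·log₁₀(10^(82.5/10) − 10^(78.3/10)) = 10·log₁₀(110200000) = 80.4 dB SPL.

80.4 dB SPL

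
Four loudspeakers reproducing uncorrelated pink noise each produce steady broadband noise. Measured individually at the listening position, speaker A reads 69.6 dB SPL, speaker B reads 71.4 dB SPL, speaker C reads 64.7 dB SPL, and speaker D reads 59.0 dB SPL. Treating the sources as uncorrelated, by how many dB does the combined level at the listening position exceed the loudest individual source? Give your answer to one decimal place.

2.9 dB

Add the sources as powers (linear), then convert back to dB:
L_total = 10·log₁₀(10^(69.6/10) + 10^(71.4/10) + 10^(64.7/10) + 10^(59.0/10)) = 74.26 dB SPL.
Excess over the loudest (71.4 dB): 74.26 − 71.4 = 2.9 dB.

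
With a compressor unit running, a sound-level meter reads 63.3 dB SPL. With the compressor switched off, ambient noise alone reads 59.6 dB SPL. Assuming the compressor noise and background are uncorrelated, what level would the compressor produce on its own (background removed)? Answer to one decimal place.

Subtract intensities: L_src = 10·log₁₀(10^(L_total/10) − 10^(L_bg/10)).
L_src = 10·log₁₀(10^(63.3/10) − 10^(59.6/10)) = 10·log₁₀(1226000) = 60.9 dB SPL.

60.9 dB SPL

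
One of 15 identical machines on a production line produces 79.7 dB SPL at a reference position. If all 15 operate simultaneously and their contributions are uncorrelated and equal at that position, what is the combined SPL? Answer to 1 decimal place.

15 equal incoherent sources raise the level by 10·log₁₀(15) = 11.76 dB.
L_total = 79.7 + 11.76 = 91.5 dB SPL.

91.5 dB SPL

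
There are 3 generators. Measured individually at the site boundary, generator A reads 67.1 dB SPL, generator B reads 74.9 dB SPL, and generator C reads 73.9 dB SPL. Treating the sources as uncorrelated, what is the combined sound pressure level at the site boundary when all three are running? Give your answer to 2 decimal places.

Add the sources as powers (linear), then convert back to dB:
L_total = 10·log₁₀(10^(67.1/10) + 10^(74.9/10) + 10^(73.9/10)) = 10·log₁₀(60580000) = 77.82 dB SPL.

77.82 dB SPL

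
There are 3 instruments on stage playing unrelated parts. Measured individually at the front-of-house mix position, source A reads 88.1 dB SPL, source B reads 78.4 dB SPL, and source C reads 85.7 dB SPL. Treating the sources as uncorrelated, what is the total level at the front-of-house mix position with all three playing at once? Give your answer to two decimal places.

90.36 dB SPL

Add the sources as powers (linear), then convert back to dB:
L_total = 10·log₁₀(10^(88.1/10) + 10^(78.4/10) + 10^(85.7/10)) = 10·log₁₀(1086000000) = 90.36 dB SPL.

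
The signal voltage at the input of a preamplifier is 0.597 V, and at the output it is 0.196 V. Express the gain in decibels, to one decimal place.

-9.7 dB

Voltage is an amplitude quantity, so gain = 20·log₁₀(V_out/V_in).
20·log₁₀(0.196/0.597) = 20·log₁₀(0.3283) = -9.7 dB.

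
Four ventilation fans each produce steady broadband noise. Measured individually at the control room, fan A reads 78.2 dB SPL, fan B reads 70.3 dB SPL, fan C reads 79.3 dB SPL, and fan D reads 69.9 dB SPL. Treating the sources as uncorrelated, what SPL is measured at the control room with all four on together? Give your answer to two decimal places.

82.35 dB SPL

Uncorrelated sources add in intensity (power), not in dB.
L_total = 10·log₁₀(10^(78.2/10) + 10^(70.3/10) + 10^(79.3/10) + 10^(69.9/10)) = 10·log₁₀(171700000) = 82.35 dB SPL.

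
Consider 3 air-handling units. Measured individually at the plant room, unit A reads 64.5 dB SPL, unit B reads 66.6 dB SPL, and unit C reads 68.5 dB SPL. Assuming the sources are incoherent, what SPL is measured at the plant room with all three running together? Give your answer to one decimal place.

Incoherent sources sum as intensities:
L_total = 10·log₁₀(10^(64.5/10) + 10^(66.6/10) + 10^(68.5/10)) = 10·log₁₀(14470000) = 71.6 dB SPL.

71.6 dB SPL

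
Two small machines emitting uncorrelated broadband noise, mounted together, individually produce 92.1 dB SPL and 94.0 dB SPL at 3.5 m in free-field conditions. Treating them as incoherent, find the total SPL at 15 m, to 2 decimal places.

Combined at 3.5 m: 10·log₁₀(10^(92.1/10)+10^(94.0/10)) = 96.163 dB SPL.
Then apply −20·log₁₀(15/3.5) = -12.640 dB → 83.52 dB SPL.

83.52 dB SPL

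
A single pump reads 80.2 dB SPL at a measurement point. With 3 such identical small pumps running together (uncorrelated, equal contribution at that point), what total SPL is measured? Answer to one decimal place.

85.0 dB SPL

3 equal incoherent sources raise the level by 10·log₁₀(3) = 4.77 dB.
L_total = 80.2 + 4.77 = 85.0 dB SPL.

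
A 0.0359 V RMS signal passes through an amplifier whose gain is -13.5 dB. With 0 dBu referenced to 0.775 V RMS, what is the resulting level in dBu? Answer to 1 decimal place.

Input level: 20·log₁₀(0.0359/0.775) = -26.68 dBu.
Output: -26.68 − 13.5 = -40.2 dBu.

-40.2 dBu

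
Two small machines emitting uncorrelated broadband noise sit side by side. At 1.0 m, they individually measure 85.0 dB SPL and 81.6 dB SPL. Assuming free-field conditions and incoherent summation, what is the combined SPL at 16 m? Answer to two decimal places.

62.55 dB SPL

Combined at 1.0 m: 10·log₁₀(10^(85.0/10)+10^(81.6/10)) = 86.635 dB SPL.
Then apply −20·log₁₀(16/1.0) = -24.082 dB → 62.55 dB SPL.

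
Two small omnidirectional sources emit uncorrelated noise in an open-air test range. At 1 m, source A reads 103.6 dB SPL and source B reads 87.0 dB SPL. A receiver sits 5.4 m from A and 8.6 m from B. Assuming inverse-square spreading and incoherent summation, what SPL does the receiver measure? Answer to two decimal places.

88.99 dB SPL

At the listener: L_A = 103.6 − 20·log₁₀(5.4) = 88.952 dB; L_B = 87.0 − 20·log₁₀(8.6) = 68.310 dB.
Combined: 10·log₁₀(10^(88.952/10)+10^(68.310/10)) = 88.99 dB SPL.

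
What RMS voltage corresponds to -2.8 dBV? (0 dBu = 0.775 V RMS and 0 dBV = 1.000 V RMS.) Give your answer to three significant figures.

0.724 V

V = 1.000 V × 10^(-2.8/20).
= 1.000 × 0.7244 = 0.724 V.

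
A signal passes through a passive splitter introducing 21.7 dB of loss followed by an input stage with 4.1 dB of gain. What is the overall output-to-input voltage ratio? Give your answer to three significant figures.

Net gain = (−21.7) + 4.1 = -17.6 dB.
Voltage ratio = 10^(-17.6/20) = 0.132.

0.132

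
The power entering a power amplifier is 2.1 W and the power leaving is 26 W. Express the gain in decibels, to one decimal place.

Power ratio → dB uses the 10·log₁₀ form:
10·log₁₀(26/2.1) = 10·log₁₀(12.38) = 10.9 dB.

10.9 dB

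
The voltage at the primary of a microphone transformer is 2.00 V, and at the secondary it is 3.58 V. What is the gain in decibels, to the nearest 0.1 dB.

5.1 dB

For a voltage ratio, dB = 20·log₁₀(V₂/V₁).
20·log₁₀(3.58/2.00) = 20·log₁₀(1.790) = 5.1 dB.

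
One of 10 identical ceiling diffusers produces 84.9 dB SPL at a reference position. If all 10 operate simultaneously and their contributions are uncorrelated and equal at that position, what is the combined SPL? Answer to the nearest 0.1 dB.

10 equal incoherent sources raise the level by 10·log₁₀(10) = 10.00 dB.
L_total = 84.9 + 10.00 = 94.9 dB SPL.

94.9 dB SPL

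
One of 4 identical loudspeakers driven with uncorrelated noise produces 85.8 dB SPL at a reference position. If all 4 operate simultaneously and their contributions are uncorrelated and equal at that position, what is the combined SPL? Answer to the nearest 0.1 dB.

91.8 dB SPL

4 equal incoherent sources raise the level by 10·log₁₀(4) = 6.02 dB.
L_total = 85.8 + 6.02 = 91.8 dB SPL.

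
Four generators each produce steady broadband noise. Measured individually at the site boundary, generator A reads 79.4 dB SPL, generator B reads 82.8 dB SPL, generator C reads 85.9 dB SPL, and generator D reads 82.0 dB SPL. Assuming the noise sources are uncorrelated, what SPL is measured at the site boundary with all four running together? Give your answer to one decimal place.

89.2 dB SPL

Add the sources as powers (linear), then convert back to dB:
L_total = 10·log₁₀(10^(79.4/10) + 10^(82.8/10) + 10^(85.9/10) + 10^(82.0/10)) = 10·log₁₀(825200000) = 89.2 dB SPL.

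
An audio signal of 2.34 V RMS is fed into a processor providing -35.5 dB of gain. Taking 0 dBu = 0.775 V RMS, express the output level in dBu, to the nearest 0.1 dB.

-25.9 dBu

Input level: 20·log₁₀(2.34/0.775) = 9.60 dBu.
Output: 9.60 − 35.5 = -25.9 dBu.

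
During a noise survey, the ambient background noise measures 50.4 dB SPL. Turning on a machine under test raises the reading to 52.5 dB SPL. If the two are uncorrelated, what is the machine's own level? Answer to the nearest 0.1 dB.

Background correction is a power subtraction:
L_src = 10·log₁₀(10^(52.5/10) − 10^(50.4/10)) = 10·log₁₀(68180) = 48.3 dB SPL.

48.3 dB SPL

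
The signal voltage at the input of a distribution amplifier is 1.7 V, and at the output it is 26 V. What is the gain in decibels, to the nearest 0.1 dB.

Voltage is an amplitude quantity, so gain = 20·log₁₀(V_out/V_in).
20·log₁₀(26/1.7) = 20·log₁₀(15.29) = 23.7 dB.

23.7 dB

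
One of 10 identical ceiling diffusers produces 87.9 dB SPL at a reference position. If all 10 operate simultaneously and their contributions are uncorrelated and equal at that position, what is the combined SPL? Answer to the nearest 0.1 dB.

97.9 dB SPL

10 equal incoherent sources raise the level by 10·log₁₀(10) = 10.00 dB.
L_total = 87.9 + 10.00 = 97.9 dB SPL.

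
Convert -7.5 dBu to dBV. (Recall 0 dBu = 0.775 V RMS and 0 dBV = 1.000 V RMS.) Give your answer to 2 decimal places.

The offset between the scales is 20·log₁₀(0.775/1.000) = −2.214 dB.
So dBV = -7.5 − 2.214 = -9.71 dBV.

-9.71 dBV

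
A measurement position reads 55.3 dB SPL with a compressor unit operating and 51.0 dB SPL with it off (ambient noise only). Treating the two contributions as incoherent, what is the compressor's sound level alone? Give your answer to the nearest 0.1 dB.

53.3 dB SPL

Subtract intensities: L_src = 10·log₁₀(10^(L_total/10) − 10^(L_bg/10)).
L_src = 10·log₁₀(10^(55.3/10) − 10^(51.0/10)) = 10·log₁₀(213000) = 53.3 dB SPL.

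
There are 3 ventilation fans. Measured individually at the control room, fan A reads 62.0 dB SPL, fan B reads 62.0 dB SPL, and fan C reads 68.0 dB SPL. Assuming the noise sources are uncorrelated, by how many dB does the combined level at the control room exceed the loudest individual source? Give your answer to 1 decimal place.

1.8 dB

Add the sources as powers (linear), then convert back to dB:
L_total = 10·log₁₀(10^(62.0/10) + 10^(62.0/10) + 10^(68.0/10)) = 69.77 dB SPL.
Excess over the loudest (68.0 dB): 69.77 − 68.0 = 1.8 dB.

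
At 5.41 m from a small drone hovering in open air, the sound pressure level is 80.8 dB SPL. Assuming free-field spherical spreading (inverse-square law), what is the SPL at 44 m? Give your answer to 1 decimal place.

62.6 dB SPL

Inverse-square spreading gives ΔL = −20·log₁₀(d₂/d₁).
ΔL = −20·log₁₀(44/5.41) = -18.21 dB, so L₂ = 80.8 + (-18.21) = 62.6 dB SPL.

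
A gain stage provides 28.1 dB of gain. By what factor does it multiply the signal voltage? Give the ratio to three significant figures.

Voltage ratio = 10^(dB/20).
10^(28.1/20) = 10^(1.405) = 25.4.

25.4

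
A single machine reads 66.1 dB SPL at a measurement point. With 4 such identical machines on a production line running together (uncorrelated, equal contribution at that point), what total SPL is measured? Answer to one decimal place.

4 equal incoherent sources raise the level by 10·log₁₀(4) = 6.02 dB.
L_total = 66.1 + 6.02 = 72.1 dB SPL.

72.1 dB SPL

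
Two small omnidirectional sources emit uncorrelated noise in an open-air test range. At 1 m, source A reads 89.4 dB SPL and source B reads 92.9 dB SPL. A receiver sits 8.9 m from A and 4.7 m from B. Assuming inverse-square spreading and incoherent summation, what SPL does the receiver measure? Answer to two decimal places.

At the listener: L_A = 89.4 − 20·log₁₀(8.9) = 70.412 dB; L_B = 92.9 − 20·log₁₀(4.7) = 79.458 dB.
Combined: 10·log₁₀(10^(70.412/10)+10^(79.458/10)) = 79.97 dB SPL.

79.97 dB SPL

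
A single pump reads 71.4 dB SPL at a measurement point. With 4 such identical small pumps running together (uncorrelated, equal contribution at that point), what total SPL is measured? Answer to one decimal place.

4 equal incoherent sources raise the level by 10·log₁₀(4) = 6.02 dB.
L_total = 71.4 + 6.02 = 77.4 dB SPL.

77.4 dB SPL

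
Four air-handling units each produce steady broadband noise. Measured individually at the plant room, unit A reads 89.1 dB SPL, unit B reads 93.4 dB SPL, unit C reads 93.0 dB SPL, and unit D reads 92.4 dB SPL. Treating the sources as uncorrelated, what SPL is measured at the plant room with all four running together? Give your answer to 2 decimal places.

Uncorrelated sources add in intensity (power), not in dB.
L_total = 10·log₁₀(10^(89.1/10) + 10^(93.4/10) + 10^(93.0/10) + 10^(92.4/10)) = 10·log₁₀(6734000000) = 98.28 dB SPL.

98.28 dB SPL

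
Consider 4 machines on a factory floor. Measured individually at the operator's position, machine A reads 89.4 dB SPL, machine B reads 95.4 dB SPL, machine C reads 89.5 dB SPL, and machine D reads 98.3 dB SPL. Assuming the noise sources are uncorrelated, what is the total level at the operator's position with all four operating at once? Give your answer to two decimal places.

Add the sources as powers (linear), then convert back to dB:
L_total = 10·log₁₀(10^(89.4/10) + 10^(95.4/10) + 10^(89.5/10) + 10^(98.3/10)) = 10·log₁₀(11990000000) = 100.79 dB SPL.

100.79 dB SPL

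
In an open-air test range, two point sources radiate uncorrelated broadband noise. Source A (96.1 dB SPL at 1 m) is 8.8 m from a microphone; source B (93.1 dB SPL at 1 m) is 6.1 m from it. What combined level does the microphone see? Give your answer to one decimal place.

At the listener: L_A = 96.1 − 20·log₁₀(8.8) = 77.21 dB; L_B = 93.1 − 20·log₁₀(6.1) = 77.39 dB.
Combined: 10·log₁₀(10^(77.21/10)+10^(77.39/10)) = 80.3 dB SPL.

80.3 dB SPL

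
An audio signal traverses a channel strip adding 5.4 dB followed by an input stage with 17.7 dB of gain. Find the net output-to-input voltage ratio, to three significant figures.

Net gain = 5.4 + 17.7 = 23.1 dB.
Voltage ratio = 10^(23.1/20) = 14.3.

14.3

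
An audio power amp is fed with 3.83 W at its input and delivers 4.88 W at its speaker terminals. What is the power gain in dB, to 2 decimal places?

Power ratio → dB uses the 10·log₁₀ form:
10·log₁₀(4.88/3.83) = 10·log₁₀(1.274) = 1.05 dB.

1.05 dB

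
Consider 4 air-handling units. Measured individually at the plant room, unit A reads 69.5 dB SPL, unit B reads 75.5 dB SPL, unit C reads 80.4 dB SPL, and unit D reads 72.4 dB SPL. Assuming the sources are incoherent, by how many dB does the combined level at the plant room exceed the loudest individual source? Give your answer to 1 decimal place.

1.9 dB

Uncorrelated sources add in intensity (power), not in dB.
L_total = 10·log₁₀(10^(69.5/10) + 10^(75.5/10) + 10^(80.4/10) + 10^(72.4/10)) = 82.34 dB SPL.
Excess over the loudest (80.4 dB): 82.34 − 80.4 = 1.9 dB.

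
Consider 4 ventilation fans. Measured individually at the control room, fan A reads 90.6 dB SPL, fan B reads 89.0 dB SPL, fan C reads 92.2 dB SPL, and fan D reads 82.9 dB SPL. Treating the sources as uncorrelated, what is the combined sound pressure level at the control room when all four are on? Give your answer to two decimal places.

95.79 dB SPL

Uncorrelated sources add in intensity (power), not in dB.
L_total = 10·log₁₀(10^(90.6/10) + 10^(89.0/10) + 10^(92.2/10) + 10^(82.9/10)) = 10·log₁₀(3797000000) = 95.79 dB SPL.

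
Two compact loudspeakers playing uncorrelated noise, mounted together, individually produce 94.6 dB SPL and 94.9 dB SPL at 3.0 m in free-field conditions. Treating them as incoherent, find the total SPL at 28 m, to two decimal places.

Combined at 3.0 m: 10·log₁₀(10^(94.6/10)+10^(94.9/10)) = 97.763 dB SPL.
Then apply −20·log₁₀(28/3.0) = -19.401 dB → 78.36 dB SPL.

78.36 dB SPL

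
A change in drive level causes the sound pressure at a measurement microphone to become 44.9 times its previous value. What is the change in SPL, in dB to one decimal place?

33.0 dB

Sound pressure is an amplitude quantity: ΔL = 20·log₁₀(p₂/p₁).
20·log₁₀(44.9) = 33.0 dB.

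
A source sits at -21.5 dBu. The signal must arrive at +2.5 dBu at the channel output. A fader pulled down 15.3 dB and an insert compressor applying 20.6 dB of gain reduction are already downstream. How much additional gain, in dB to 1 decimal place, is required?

59.9 dB

The required make-up gain is the shortfall in the dB sum.
G = +2.5 − (-21.5) + 15.3 + 20.6 = 59.9 dB.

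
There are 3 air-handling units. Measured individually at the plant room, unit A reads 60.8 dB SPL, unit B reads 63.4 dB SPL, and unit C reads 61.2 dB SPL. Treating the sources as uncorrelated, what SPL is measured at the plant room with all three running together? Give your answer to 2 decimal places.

Add the sources as powers (linear), then convert back to dB:
L_total = 10·log₁₀(10^(60.8/10) + 10^(63.4/10) + 10^(61.2/10)) = 10·log₁₀(4708000) = 66.73 dB SPL.

66.73 dB SPL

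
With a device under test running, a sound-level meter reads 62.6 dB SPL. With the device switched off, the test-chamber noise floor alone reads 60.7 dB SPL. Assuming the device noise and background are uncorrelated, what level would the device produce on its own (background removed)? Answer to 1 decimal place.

Subtract intensities: L_src = 10·log₁₀(10^(L_total/10) − 10^(L_bg/10)).
L_src = 10·log₁₀(10^(62.6/10) − 10^(60.7/10)) = 10·log₁₀(644800) = 58.1 dB SPL.

58.1 dB SPL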